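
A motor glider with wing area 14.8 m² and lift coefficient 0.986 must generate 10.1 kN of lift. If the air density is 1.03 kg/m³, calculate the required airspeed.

L = ½ρv²S·CL ⇒ v = √(2L/(ρ·S·CL))
v = √(2 × 10100 / (1.03 × 14.8 × 0.986)) = √1344 = 36.7 m/s

v = 36.7 m/s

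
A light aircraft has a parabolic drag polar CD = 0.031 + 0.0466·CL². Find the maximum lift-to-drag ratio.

(L/D)max = 13.2

For CD = CD0 + K·CL², (L/D)max occurs at CL* = √(CD0/K) and equals 1/(2√(K·CD0)).
(L/D)max = 1/(2√(0.0466 × 0.031)) = 1/(2 × 0.03801) = 13.2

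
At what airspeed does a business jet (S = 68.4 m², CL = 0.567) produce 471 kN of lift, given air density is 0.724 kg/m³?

v = 183 m/s

L = ½ρv²S·CL ⇒ v = √(2L/(ρ·S·CL))
v = √(2 × 4.71×10^5 / (0.724 × 68.4 × 0.567)) = √33550 = 183 m/s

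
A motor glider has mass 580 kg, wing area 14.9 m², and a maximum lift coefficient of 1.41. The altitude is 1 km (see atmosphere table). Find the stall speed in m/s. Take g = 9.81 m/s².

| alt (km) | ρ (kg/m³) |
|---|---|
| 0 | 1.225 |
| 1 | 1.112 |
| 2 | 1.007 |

At 1 km, from the table: ρ = 1.112 kg/m³.
Stall occurs when L = W at CL,max. W = mg = 580 × 9.81 = 5690 N.
From L = ½ρV²S·CL,max = W: V_stall = √(2W/(ρSCL,max)) = √(2·5690/(1.112·14.9·1.41))
V_stall = √487.1 = 22.1 m/s

V_stall = 22.1 m/s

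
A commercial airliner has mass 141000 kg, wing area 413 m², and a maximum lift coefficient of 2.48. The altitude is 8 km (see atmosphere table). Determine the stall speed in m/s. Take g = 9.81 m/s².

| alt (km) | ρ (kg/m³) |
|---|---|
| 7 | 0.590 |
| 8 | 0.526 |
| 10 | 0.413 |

V_stall = 71.7 m/s

At 8 km, from the table: ρ = 0.526 kg/m³.
Weight W = mg = 141000 × 9.81 = 1.383×10^6 N.
From L = ½ρV²S·CL,max = W: V_stall = √(2W/(ρSCL,max)) = √(2·1.383×10^6/(0.526·413·2.48))
V_stall = √5135 = 71.7 m/s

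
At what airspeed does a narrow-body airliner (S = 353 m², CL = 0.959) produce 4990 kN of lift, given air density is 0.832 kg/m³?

L = ½ρv²S·CL ⇒ v = √(2L/(ρ·S·CL))
v = √(2 × 4.99×10^6 / (0.832 × 353 × 0.959)) = √35430 = 188 m/s

v = 188 m/s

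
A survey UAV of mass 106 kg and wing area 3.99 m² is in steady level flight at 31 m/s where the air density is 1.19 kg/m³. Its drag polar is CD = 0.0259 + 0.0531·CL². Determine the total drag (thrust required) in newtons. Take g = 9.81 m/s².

D = 84.3 N

In steady level flight, lift balances weight: W = mg = 106 × 9.81 = 1039.9 N.
q = ½ρv² = ½ × 1.19 × 31² = 571.8 Pa.
CL = W/(q·S) = 1039.9 / (571.8 × 3.99) = 0.4558.
CD = 0.0259 + 0.0531 × 0.4558² = 0.03693.
D = q·S·CD = 571.8 × 3.99 × 0.03693 = 84.26 N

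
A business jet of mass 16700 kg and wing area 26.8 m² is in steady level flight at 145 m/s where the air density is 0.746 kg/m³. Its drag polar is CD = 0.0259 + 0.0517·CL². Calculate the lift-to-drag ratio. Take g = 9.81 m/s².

Weight W = mg = 16700 × 9.81 = 1.6383×10^5 N; in level flight L = W.
Dynamic pressure q = 0.5 × 0.746 × 145² = 7842 Pa.
CL = 2W/(ρv²S) = 2×1.6383×10^5/(0.746×145²×26.8) = 0.7795.
CD = 0.0259 + 0.0517 × 0.7795² = 0.05731.
L/D = CL/CD = 0.7795 / 0.05731 = 13.6

L/D = 13.6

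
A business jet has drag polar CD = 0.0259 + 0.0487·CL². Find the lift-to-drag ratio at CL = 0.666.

CD = 0.0259 + 0.0487 × 0.666² = 0.0475
L/D = CL/CD = 0.666 / 0.0475 = 14

L/D = 14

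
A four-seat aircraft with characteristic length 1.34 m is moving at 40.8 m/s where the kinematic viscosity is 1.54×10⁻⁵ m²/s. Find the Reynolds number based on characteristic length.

Re = v·c/ν = 40.8 × 1.34 / (1.54×10⁻⁵) = 3.55×10^6

Re = 3.55×10^6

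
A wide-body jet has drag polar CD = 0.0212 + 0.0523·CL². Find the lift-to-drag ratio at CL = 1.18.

L/D = 12.6

CD = 0.0212 + 0.0523 × 1.18² = 0.09402
L/D = CL/CD = 1.18 / 0.09402 = 12.6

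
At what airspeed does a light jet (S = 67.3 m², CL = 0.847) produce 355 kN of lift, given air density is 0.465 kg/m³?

v = 164 m/s

L = ½ρv²S·CL ⇒ v = √(2L/(ρ·S·CL))
v = √(2 × 3.55×10^5 / (0.465 × 67.3 × 0.847)) = √26790 = 164 m/s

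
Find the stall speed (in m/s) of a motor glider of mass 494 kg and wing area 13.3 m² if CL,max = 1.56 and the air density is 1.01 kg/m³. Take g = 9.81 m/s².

Weight W = mg = 494 × 9.81 = 4846 N.
V_stall = √(2W/(ρ·S·CL,max)) = √(2 × 4846 / (1.01 × 13.3 × 1.56))
V_stall = √462.5 = 21.5 m/s

V_stall = 21.5 m/s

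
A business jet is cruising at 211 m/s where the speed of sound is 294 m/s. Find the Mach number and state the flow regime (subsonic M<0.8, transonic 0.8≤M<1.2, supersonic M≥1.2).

M = v/a = 211 / 294 = 0.718
M = 0.718 → subsonic.

M = 0.718 (subsonic)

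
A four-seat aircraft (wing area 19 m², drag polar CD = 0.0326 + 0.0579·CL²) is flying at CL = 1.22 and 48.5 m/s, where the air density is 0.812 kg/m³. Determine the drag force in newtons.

D = 2160 N

CD = 0.0326 + 0.0579 × 1.22² = 0.1188
D = ½ρv²S·CD = ½ × 0.812 × 48.5² × 19 × 0.1188 = 2160 N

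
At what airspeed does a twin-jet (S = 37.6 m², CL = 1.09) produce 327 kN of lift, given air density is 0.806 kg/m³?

L = ½ρv²S·CL ⇒ v = √(2L/(ρ·S·CL))
v = √(2 × 3.27×10^5 / (0.806 × 37.6 × 1.09)) = √19800 = 141 m/s

v = 141 m/s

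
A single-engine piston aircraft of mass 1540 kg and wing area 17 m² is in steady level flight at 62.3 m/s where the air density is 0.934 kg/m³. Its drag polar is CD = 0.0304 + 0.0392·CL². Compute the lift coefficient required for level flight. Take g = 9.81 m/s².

Weight W = mg = 1540 × 9.81 = 15107 N; in level flight L = W.
Dynamic pressure q = 0.5 × 0.934 × 62.3² = 1813 Pa.
Required CL = L/(qS) = 15107/(1813·17) = 0.4903.

CL = 0.49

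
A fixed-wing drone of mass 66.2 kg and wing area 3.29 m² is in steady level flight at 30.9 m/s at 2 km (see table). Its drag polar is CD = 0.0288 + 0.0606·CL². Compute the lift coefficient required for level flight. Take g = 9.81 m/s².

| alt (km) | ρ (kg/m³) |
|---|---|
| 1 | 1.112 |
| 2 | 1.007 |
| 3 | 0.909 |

CL = 0.411

At 2 km, from the table: ρ = 1.007 kg/m³.
In steady level flight, lift balances weight: W = mg = 66.2 × 9.81 = 649.42 N.
q = ½ρv² = ½ × 1.007 × 30.9² = 480.7 Pa.
CL = 2W/(ρv²S) = 2×649.42/(1.007×30.9²×3.29) = 0.4106.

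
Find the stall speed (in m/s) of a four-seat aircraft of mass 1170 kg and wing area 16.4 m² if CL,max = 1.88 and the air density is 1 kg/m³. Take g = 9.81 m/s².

Stall occurs when L = W at CL,max. W = mg = 1170 × 9.81 = 11480 N.
V_stall = √(2W/(ρ·S·CL,max)) = √(2 × 11480 / (1 × 16.4 × 1.88))
V_stall = √744.5 = 27.3 m/s

V_stall = 27.3 m/s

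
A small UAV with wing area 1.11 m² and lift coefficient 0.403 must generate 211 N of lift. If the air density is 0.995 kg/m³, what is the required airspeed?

L = ½ρv²S·CL ⇒ v = √(2L/(ρ·S·CL))
v = √(2 × 211 / (0.995 × 1.11 × 0.403)) = √948.1 = 30.8 m/s

v = 30.8 m/s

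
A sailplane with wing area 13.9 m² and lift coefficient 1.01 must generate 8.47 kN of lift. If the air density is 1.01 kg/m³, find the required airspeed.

L = ½ρv²S·CL ⇒ v = √(2L/(ρ·S·CL))
v = √(2 × 8470 / (1.01 × 13.9 × 1.01)) = √1195 = 34.6 m/s

v = 34.6 m/s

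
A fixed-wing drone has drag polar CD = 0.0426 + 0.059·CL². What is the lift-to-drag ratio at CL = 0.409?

L/D = 7.79

CD = 0.0426 + 0.059 × 0.409² = 0.05247
L/D = CL/CD = 0.409 / 0.05247 = 7.79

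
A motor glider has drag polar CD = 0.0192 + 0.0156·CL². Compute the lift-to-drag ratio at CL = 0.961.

CD = 0.0192 + 0.0156 × 0.961² = 0.03361
L/D = CL/CD = 0.961 / 0.03361 = 28.6

L/D = 28.6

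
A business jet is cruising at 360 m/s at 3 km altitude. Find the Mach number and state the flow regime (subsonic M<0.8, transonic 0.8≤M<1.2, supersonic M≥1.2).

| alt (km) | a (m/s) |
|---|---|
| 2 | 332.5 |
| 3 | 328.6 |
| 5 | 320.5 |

At 3 km, from the table: a = 328.6 m/s.
M = v/a = 360 / 328.6 = 1.1
M = 1.1 → transonic.

M = 1.1 (transonic)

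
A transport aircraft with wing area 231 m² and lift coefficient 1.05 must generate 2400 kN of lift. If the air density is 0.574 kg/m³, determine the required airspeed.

v = 186 m/s

L = ½ρv²S·CL ⇒ v = √(2L/(ρ·S·CL))
v = √(2 × 2.4×10^6 / (0.574 × 231 × 1.05)) = √34480 = 186 m/s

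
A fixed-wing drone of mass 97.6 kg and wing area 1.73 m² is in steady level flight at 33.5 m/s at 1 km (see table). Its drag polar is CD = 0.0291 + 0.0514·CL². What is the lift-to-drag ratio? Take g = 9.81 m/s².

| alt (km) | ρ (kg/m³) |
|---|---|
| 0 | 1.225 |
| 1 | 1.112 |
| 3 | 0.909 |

At 1 km, from the table: ρ = 1.112 kg/m³.
Level flight ⇒ L = W = m·g = 97.6 × 9.81 = 957.46 N.
q = ½ρv² = ½ × 1.112 × 33.5² = 624 Pa.
Required CL = L/(qS) = 957.46/(624·1.73) = 0.887.
CD = 0.0291 + 0.0514 × 0.887² = 0.06954.
L/D = CL/CD = 0.887 / 0.06954 = 12.8

L/D = 12.8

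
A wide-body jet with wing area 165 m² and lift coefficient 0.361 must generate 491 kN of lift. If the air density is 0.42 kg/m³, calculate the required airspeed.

L = ½ρv²S·CL ⇒ v = √(2L/(ρ·S·CL))
v = √(2 × 4.91×10^5 / (0.42 × 165 × 0.361)) = √39250 = 198 m/s

v = 198 m/s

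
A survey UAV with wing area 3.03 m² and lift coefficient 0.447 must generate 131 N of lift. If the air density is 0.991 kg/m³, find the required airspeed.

L = ½ρv²S·CL ⇒ v = √(2L/(ρ·S·CL))
v = √(2 × 131 / (0.991 × 3.03 × 0.447)) = √195.2 = 14 m/s

v = 14 m/s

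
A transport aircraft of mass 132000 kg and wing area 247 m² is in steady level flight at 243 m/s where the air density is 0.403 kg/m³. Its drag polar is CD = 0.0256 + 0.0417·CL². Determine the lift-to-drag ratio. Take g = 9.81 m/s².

L/D = 13.1

Weight W = mg = 132000 × 9.81 = 1.2949×10^6 N; in level flight L = W.
q = ½ρv² = ½ × 0.403 × 243² = 11900 Pa.
CL = W/(q·S) = 1.2949×10^6 / (11900 × 247) = 0.4406.
CD = 0.0256 + 0.0417 × 0.4406² = 0.0337.
L/D = CL/CD = 0.4406 / 0.0337 = 13.1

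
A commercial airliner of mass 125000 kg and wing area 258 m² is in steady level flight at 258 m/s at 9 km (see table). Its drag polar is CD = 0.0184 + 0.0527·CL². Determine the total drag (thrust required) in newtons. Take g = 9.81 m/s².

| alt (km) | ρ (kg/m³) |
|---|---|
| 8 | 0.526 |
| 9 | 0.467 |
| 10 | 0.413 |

D = 93500 N

At 9 km, from the table: ρ = 0.467 kg/m³.
Level flight ⇒ L = W = m·g = 125000 × 9.81 = 1.2262×10^6 N.
q = ½ρv² = ½ × 0.467 × 258² = 15540 Pa.
CL = 2W/(ρv²S) = 2×1.2262×10^6/(0.467×258²×258) = 0.3058.
CD = 0.0184 + 0.0527 × 0.3058² = 0.02333.
D = q·S·CD = 15540 × 258 × 0.02333 = 93550 N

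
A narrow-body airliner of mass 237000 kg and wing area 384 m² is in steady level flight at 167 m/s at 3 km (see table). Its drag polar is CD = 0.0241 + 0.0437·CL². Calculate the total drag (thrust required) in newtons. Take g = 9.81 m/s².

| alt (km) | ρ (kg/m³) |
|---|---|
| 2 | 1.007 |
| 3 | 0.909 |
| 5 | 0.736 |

D = 1.66×10^5 N

At 3 km, from the table: ρ = 0.909 kg/m³.
In steady level flight, lift balances weight: W = mg = 237000 × 9.81 = 2.325×10^6 N.
Dynamic pressure q = 0.5 × 0.909 × 167² = 12680 Pa.
Required CL = L/(qS) = 2.325×10^6/(12680·384) = 0.4777.
CD = 0.0241 + 0.0437 × 0.4777² = 0.03407.
D = q·S·CD = 12680 × 384 × 0.03407 = 1.658×10^5 N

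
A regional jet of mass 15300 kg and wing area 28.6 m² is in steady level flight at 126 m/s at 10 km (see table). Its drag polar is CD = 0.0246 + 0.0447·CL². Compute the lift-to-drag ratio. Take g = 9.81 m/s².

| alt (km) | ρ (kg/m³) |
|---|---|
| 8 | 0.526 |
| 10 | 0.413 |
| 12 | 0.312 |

At 10 km, from the table: ρ = 0.413 kg/m³.
In steady level flight, lift balances weight: W = mg = 15300 × 9.81 = 1.5009×10^5 N.
q = ½ρv² = ½ × 0.413 × 126² = 3278 Pa.
CL = 2W/(ρv²S) = 2×1.5009×10^5/(0.413×126²×28.6) = 1.601.
CD = 0.0246 + 0.0447 × 1.601² = 0.1391.
L/D = CL/CD = 1.601 / 0.1391 = 11.5

L/D = 11.5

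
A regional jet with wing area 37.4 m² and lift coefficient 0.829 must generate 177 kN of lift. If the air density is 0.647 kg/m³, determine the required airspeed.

L = ½ρv²S·CL ⇒ v = √(2L/(ρ·S·CL))
v = √(2 × 1.77×10^5 / (0.647 × 37.4 × 0.829)) = √17650 = 133 m/s

v = 133 m/s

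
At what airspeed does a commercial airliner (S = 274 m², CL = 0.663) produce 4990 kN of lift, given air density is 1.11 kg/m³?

L = ½ρv²S·CL ⇒ v = √(2L/(ρ·S·CL))
v = √(2 × 4.99×10^6 / (1.11 × 274 × 0.663)) = √49490 = 222 m/s

v = 222 m/s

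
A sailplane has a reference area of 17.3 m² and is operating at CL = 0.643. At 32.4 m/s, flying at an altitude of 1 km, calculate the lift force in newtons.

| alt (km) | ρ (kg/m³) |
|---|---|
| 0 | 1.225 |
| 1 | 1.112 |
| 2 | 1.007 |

L = 6490 N

At 1 km, from the table: ρ = 1.112 kg/m³.
Dynamic pressure q = ½ρv² = ½ × 1.112 × 32.4² = 583.7 Pa.
L = q·S·CL = 583.7 × 17.3 × 0.643 = 6490 N ≈ 6.49 kN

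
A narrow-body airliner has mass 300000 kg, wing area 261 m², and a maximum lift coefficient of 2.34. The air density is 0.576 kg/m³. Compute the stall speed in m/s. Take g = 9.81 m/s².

Weight W = mg = 300000 × 9.81 = 2.943×10^6 N.
V_stall = √(2W/(ρ·S·CL,max)) = √(2 × 2.943×10^6 / (0.576 × 261 × 2.34))
V_stall = √16730 = 129 m/s

V_stall = 129 m/s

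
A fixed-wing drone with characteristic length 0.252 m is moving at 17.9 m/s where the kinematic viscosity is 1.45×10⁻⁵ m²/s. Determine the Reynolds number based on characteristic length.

Re = 3.11×10^5

Re = v·c/ν = 17.9 × 0.252 / (1.45×10⁻⁵) = 3.11×10^5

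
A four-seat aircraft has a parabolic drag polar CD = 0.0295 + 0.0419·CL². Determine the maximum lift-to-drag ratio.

(L/D)max = 14.2

For CD = CD0 + K·CL², (L/D)max occurs at CL* = √(CD0/K) and equals 1/(2√(K·CD0)).
(L/D)max = 1/(2√(0.0419 × 0.0295)) = 1/(2 × 0.03516) = 14.2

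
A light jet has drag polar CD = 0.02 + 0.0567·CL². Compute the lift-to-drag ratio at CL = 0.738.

CD = 0.02 + 0.0567 × 0.738² = 0.05088
L/D = CL/CD = 0.738 / 0.05088 = 14.5

L/D = 14.5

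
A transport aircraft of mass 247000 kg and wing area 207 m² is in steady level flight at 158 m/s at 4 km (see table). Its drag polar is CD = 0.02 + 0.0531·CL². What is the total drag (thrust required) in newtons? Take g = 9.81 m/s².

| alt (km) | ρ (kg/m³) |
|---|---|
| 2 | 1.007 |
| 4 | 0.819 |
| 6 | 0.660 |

At 4 km, from the table: ρ = 0.819 kg/m³.
Level flight ⇒ L = W = m·g = 247000 × 9.81 = 2.4231×10^6 N.
Dynamic pressure q = 0.5 × 0.819 × 158² = 10220 Pa.
CL = W/(q·S) = 2.4231×10^6 / (10220 × 207) = 1.145.
CD = 0.02 + 0.0531 × 1.145² = 0.08962.
D = q·S·CD = 10220 × 207 × 0.08962 = 1.897×10^5 N

D = 1.9×10^5 N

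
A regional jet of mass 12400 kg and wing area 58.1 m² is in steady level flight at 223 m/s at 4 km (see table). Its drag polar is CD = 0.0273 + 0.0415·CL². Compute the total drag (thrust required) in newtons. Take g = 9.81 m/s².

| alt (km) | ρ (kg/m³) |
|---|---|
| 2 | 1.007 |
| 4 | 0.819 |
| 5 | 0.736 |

At 4 km, from the table: ρ = 0.819 kg/m³.
Weight W = mg = 12400 × 9.81 = 1.2164×10^5 N; in level flight L = W.
Dynamic pressure q = 0.5 × 0.819 × 223² = 20360 Pa.
CL = W/(q·S) = 1.2164×10^5 / (20360 × 58.1) = 0.1028.
CD = 0.0273 + 0.0415 × 0.1028² = 0.02774.
D = q·S·CD = 20360 × 58.1 × 0.02774 = 32820 N

D = 32800 N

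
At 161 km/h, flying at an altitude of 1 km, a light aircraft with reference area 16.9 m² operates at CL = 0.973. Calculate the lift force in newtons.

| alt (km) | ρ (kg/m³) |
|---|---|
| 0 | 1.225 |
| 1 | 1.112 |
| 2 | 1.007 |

At 1 km, from the table: ρ = 1.112 kg/m³.
Convert speed: v = 161 km/h ÷ 3.6 = 44.72 m/s.
L = ½ρv²S·CL = ½ × 1.112 × 44.72² × 16.9 × 0.973 = 18300 N ≈ 18.3 kN

L = 18300 N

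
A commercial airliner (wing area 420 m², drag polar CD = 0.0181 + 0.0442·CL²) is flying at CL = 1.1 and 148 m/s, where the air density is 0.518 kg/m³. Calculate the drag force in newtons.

D = 1.71×10^5 N

CD = 0.0181 + 0.0442 × 1.1² = 0.07158
D = ½ρv²S·CD = ½ × 0.518 × 148² × 420 × 0.07158 = 1.71×10^5 N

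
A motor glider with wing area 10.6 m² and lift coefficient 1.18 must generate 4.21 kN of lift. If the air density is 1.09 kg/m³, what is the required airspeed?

L = ½ρv²S·CL ⇒ v = √(2L/(ρ·S·CL))
v = √(2 × 4210 / (1.09 × 10.6 × 1.18)) = √617.6 = 24.9 m/s

v = 24.9 m/s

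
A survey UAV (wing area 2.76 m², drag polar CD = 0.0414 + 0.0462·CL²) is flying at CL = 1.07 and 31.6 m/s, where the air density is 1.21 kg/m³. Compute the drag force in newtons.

CD = 0.0414 + 0.0462 × 1.07² = 0.09429
D = ½ρv²S·CD = ½ × 1.21 × 31.6² × 2.76 × 0.09429 = 157 N

D = 157 N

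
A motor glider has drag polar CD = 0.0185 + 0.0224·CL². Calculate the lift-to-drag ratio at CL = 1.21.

CD = 0.0185 + 0.0224 × 1.21² = 0.0513
L/D = CL/CD = 1.21 / 0.0513 = 23.6

L/D = 23.6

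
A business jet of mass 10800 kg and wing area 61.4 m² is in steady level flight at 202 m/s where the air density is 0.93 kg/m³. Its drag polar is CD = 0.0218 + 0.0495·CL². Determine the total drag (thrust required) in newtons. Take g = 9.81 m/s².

Level flight ⇒ L = W = m·g = 10800 × 9.81 = 1.0595×10^5 N.
q = ½ρv² = ½ × 0.93 × 202² = 18970 Pa.
Required CL = L/(qS) = 1.0595×10^5/(18970·61.4) = 0.09094.
CD = 0.0218 + 0.0495 × 0.09094² = 0.02221.
D = q·S·CD = 18970 × 61.4 × 0.02221 = 25870 N

D = 25900 N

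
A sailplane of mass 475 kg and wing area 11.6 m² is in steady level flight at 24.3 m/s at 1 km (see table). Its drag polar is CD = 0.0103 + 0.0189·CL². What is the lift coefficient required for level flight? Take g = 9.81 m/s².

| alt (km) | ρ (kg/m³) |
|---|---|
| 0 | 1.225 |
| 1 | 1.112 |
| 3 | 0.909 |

CL = 1.22

At 1 km, from the table: ρ = 1.112 kg/m³.
Level flight ⇒ L = W = m·g = 475 × 9.81 = 4659.8 N.
Dynamic pressure q = 0.5 × 1.112 × 24.3² = 328.3 Pa.
Required CL = L/(qS) = 4659.8/(328.3·11.6) = 1.224.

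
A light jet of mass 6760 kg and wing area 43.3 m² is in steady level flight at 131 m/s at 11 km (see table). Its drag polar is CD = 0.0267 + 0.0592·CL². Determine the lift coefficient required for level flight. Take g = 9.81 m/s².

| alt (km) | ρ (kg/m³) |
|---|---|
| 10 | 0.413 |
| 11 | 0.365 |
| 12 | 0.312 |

CL = 0.489

At 11 km, from the table: ρ = 0.365 kg/m³.
In steady level flight, lift balances weight: W = mg = 6760 × 9.81 = 66316 N.
Dynamic pressure q = 0.5 × 0.365 × 131² = 3132 Pa.
CL = 2W/(ρv²S) = 2×66316/(0.365×131²×43.3) = 0.489.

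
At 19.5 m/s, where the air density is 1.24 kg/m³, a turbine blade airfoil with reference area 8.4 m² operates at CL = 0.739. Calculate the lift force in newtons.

L = 1460 N

L = ½ρv²S·CL = ½ × 1.24 × 19.5² × 8.4 × 0.739 = 1460 N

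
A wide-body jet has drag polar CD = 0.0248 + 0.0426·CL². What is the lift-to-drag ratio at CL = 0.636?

L/D = 15.1

CD = 0.0248 + 0.0426 × 0.636² = 0.04203
L/D = CL/CD = 0.636 / 0.04203 = 15.1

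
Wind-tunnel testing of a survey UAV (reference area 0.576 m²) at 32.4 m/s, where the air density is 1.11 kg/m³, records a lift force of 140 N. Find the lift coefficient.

CL = 0.417

From L = ½ρv²S·CL, rearranging gives CL = 2L/(ρv²S).
CL = 2 × 140 / (1.11 × 32.4² × 0.576) = 0.417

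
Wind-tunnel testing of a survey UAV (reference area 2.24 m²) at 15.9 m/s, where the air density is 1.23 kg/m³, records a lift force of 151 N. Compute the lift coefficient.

CL = 0.434

From L = ½ρv²S·CL, rearranging gives CL = 2L/(ρv²S).
CL = 2 × 151 / (1.23 × 15.9² × 2.24) = 0.434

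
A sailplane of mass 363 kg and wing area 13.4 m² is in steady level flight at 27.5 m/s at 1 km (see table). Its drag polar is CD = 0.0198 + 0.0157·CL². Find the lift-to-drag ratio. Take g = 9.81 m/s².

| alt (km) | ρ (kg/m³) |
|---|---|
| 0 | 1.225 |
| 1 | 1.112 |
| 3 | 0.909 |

At 1 km, from the table: ρ = 1.112 kg/m³.
In steady level flight, lift balances weight: W = mg = 363 × 9.81 = 3561 N.
q = ½ρv² = ½ × 1.112 × 27.5² = 420.5 Pa.
CL = 2W/(ρv²S) = 2×3561/(1.112×27.5²×13.4) = 0.632.
CD = 0.0198 + 0.0157 × 0.632² = 0.02607.
L/D = CL/CD = 0.632 / 0.02607 = 24.2

L/D = 24.2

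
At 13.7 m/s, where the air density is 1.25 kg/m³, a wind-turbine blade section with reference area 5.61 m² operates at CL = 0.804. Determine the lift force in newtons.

Dynamic pressure q = ½ρv² = ½ × 1.25 × 13.7² = 117.3 Pa.
L = q·S·CL = 117.3 × 5.61 × 0.804 = 529 N

L = 529 N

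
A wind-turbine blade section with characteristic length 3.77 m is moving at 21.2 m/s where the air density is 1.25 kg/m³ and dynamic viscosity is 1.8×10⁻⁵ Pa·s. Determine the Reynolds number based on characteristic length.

Re = 5.55×10^6

Re = ρ·v·c/μ = 1.25 × 21.2 × 3.77 / (1.8×10⁻⁵) = 5.55×10^6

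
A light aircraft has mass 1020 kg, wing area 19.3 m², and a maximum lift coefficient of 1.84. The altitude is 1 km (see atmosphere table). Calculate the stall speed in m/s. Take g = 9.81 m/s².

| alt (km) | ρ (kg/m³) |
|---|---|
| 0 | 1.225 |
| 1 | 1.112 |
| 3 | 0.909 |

V_stall = 22.5 m/s

At 1 km, from the table: ρ = 1.112 kg/m³.
At stall, lift equals weight: L = W = m·g = 1020 × 9.81 = 10010 N.
V_stall = √(2W/(ρ·S·CL,max)) = √(2 × 10010 / (1.112 × 19.3 × 1.84))
V_stall = √506.8 = 22.5 m/s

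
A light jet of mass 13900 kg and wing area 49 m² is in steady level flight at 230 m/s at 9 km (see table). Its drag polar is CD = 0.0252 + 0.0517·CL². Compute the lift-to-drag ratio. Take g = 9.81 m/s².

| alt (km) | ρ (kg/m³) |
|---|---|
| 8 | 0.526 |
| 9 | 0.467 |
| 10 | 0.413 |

At 9 km, from the table: ρ = 0.467 kg/m³.
Level flight ⇒ L = W = m·g = 13900 × 9.81 = 1.3636×10^5 N.
q = ½ρv² = ½ × 0.467 × 230² = 12350 Pa.
CL = 2W/(ρv²S) = 2×1.3636×10^5/(0.467×230²×49) = 0.2253.
CD = 0.0252 + 0.0517 × 0.2253² = 0.02782.
L/D = CL/CD = 0.2253 / 0.02782 = 8.1

L/D = 8.1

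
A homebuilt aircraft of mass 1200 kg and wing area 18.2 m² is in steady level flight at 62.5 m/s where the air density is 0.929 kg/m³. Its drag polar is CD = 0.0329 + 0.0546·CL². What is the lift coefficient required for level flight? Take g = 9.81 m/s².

Level flight ⇒ L = W = m·g = 1200 × 9.81 = 11772 N.
Dynamic pressure q = 0.5 × 0.929 × 62.5² = 1814 Pa.
CL = W/(q·S) = 11772 / (1814 × 18.2) = 0.3565.

CL = 0.356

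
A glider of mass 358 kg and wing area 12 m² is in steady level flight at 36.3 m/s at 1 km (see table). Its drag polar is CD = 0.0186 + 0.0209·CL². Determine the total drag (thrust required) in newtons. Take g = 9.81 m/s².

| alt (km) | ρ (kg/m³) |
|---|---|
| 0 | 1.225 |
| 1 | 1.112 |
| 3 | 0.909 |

At 1 km, from the table: ρ = 1.112 kg/m³.
In steady level flight, lift balances weight: W = mg = 358 × 9.81 = 3512 N.
q = ½ρv² = ½ × 1.112 × 36.3² = 732.6 Pa.
CL = 2W/(ρv²S) = 2×3512/(1.112×36.3²×12) = 0.3995.
CD = 0.0186 + 0.0209 × 0.3995² = 0.02194.
D = q·S·CD = 732.6 × 12 × 0.02194 = 192.8 N

D = 193 N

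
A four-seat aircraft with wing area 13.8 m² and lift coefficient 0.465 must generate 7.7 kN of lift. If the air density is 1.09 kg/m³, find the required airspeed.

L = ½ρv²S·CL ⇒ v = √(2L/(ρ·S·CL))
v = √(2 × 7700 / (1.09 × 13.8 × 0.465)) = √2202 = 46.9 m/s

v = 46.9 m/s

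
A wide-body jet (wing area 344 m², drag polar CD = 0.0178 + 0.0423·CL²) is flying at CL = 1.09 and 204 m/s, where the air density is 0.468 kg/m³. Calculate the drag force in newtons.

CD = 0.0178 + 0.0423 × 1.09² = 0.06806
D = ½ρv²S·CD = ½ × 0.468 × 204² × 344 × 0.06806 = 2.28×10^5 N

D = 2.28×10^5 N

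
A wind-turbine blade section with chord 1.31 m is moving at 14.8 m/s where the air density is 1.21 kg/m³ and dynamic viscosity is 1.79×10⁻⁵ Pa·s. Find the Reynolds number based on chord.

Re = 1.31×10^6

Re = ρ·v·c/μ = 1.21 × 14.8 × 1.31 / (1.79×10⁻⁵) = 1.31×10^6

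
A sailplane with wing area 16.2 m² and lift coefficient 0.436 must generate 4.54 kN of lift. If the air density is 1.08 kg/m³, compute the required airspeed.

v = 34.5 m/s

L = ½ρv²S·CL ⇒ v = √(2L/(ρ·S·CL))
v = √(2 × 4540 / (1.08 × 16.2 × 0.436)) = √1190 = 34.5 m/s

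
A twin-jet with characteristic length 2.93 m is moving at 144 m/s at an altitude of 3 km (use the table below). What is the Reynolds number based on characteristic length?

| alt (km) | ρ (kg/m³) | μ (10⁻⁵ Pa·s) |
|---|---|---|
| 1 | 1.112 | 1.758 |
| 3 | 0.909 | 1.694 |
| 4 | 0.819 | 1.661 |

At 3 km, from the table: ρ = 0.909 kg/m³, μ = 1.694×10⁻⁵ Pa·s.
Re = ρ·v·c/μ = 0.909 × 144 × 2.93 / (1.694×10⁻⁵) = 2.26×10^7

Re = 2.26×10^7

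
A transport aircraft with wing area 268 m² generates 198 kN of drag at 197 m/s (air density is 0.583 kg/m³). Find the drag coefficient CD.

CD = 0.0653

From D = ½ρv²S·CD, rearranging gives CD = 2D/(ρv²S).
CD = 2 × 1.98×10^5 / (0.583 × 197² × 268) = 0.0653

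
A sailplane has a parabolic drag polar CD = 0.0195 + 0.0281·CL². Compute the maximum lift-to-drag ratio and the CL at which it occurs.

(L/D)max = 21.4, at CL = 0.833

For CD = CD0 + K·CL², (L/D)max occurs at CL* = √(CD0/K) and equals 1/(2√(K·CD0)).
(L/D)max = 1/(2√(0.0281 × 0.0195)) = 1/(2 × 0.02341) = 21.4
CL* = √(0.0195/0.0281) = 0.833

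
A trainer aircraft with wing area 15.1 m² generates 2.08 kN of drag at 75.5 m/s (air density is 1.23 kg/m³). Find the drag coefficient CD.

From D = ½ρv²S·CD, rearranging gives CD = 2D/(ρv²S).
CD = 2 × 2080 / (1.23 × 75.5² × 15.1) = 0.0393

CD = 0.0393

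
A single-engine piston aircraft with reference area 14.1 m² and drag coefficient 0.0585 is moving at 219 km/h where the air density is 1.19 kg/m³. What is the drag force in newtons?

D = 1820 N

Convert speed: v = 219 km/h ÷ 3.6 = 60.83 m/s.
D = ½ρv²S·CD = ½ × 1.19 × 60.83² × 14.1 × 0.0585 = 1820 N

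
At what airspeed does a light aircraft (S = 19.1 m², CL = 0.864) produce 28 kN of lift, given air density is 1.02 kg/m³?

L = ½ρv²S·CL ⇒ v = √(2L/(ρ·S·CL))
v = √(2 × 28000 / (1.02 × 19.1 × 0.864)) = √3327 = 57.7 m/s

v = 57.7 m/s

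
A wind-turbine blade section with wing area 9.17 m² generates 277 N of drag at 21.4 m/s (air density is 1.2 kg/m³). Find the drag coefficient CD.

From D = ½ρv²S·CD, rearranging gives CD = 2D/(ρv²S).
CD = 2 × 277 / (1.2 × 21.4² × 9.17) = 0.11

CD = 0.11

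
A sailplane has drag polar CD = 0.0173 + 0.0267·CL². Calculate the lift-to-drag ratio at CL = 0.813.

CD = 0.0173 + 0.0267 × 0.813² = 0.03495
L/D = CL/CD = 0.813 / 0.03495 = 23.3

L/D = 23.3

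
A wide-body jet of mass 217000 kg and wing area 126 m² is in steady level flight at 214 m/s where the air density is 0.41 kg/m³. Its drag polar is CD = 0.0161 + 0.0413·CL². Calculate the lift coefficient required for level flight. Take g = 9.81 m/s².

In steady level flight, lift balances weight: W = mg = 217000 × 9.81 = 2.1288×10^6 N.
Dynamic pressure q = 0.5 × 0.41 × 214² = 9388 Pa.
Required CL = L/(qS) = 2.1288×10^6/(9388·126) = 1.8.

CL = 1.8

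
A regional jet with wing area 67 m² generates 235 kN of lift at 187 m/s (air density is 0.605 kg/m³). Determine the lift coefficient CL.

From L = ½ρv²S·CL, rearranging gives CL = 2L/(ρv²S).
CL = 2 × 2.35×10^5 / (0.605 × 187² × 67) = 0.332

CL = 0.332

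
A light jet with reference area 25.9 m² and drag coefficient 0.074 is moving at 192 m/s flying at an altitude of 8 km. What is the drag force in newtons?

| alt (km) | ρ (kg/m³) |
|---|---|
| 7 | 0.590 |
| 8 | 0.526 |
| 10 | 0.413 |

At 8 km, from the table: ρ = 0.526 kg/m³.
D = ½ρv²S·CD = ½ × 0.526 × 192² × 25.9 × 0.074 = 18600 N ≈ 18.6 kN

D = 18600 N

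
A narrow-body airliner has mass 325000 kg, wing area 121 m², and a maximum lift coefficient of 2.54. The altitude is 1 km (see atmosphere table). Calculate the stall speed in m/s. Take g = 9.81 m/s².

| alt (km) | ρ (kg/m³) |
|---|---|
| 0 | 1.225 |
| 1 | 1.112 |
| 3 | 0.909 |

V_stall = 137 m/s

At 1 km, from the table: ρ = 1.112 kg/m³.
At stall, lift equals weight: L = W = m·g = 325000 × 9.81 = 3.188×10^6 N.
V_stall = √(2W/(ρ·S·CL,max)) = √(2 × 3.188×10^6 / (1.112 × 121 × 2.54))
V_stall = √18660 = 137 m/s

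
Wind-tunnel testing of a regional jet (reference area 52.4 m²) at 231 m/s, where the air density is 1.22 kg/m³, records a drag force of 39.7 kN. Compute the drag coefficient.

From D = ½ρv²S·CD, rearranging gives CD = 2D/(ρv²S).
CD = 2 × 39700 / (1.22 × 231² × 52.4) = 0.0233

CD = 0.0233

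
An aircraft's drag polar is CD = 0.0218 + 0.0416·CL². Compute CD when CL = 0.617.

CD = 0.0376

CD = 0.0218 + 0.0416 × 0.617² = 0.0218 + 0.01584 = 0.0376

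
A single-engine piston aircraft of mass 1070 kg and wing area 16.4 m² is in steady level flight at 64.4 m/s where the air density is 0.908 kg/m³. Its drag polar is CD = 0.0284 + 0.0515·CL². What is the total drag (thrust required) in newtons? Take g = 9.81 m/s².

D = 1060 N

Level flight ⇒ L = W = m·g = 1070 × 9.81 = 10497 N.
q = ½ρv² = ½ × 0.908 × 64.4² = 1883 Pa.
CL = 2W/(ρv²S) = 2×10497/(0.908×64.4²×16.4) = 0.3399.
CD = 0.0284 + 0.0515 × 0.3399² = 0.03435.
D = q·S·CD = 1883 × 16.4 × 0.03435 = 1061 N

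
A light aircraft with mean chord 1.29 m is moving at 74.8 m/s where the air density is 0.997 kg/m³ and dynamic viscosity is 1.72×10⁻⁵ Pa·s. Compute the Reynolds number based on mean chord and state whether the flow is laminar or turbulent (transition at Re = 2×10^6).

Re = 5.59×10^6 (turbulent)

Re = ρ·v·c/μ = 0.997 × 74.8 × 1.29 / (1.72×10⁻⁵) = 5.59×10^6
Since 5.59×10^6 > 2×10^6, the flow is turbulent.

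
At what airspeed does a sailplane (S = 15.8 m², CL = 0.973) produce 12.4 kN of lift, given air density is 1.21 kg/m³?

v = 36.5 m/s

L = ½ρv²S·CL ⇒ v = √(2L/(ρ·S·CL))
v = √(2 × 12400 / (1.21 × 15.8 × 0.973)) = √1333 = 36.5 m/s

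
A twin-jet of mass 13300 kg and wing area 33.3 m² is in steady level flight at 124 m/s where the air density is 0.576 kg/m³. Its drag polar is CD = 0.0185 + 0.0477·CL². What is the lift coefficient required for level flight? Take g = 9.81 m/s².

In steady level flight, lift balances weight: W = mg = 13300 × 9.81 = 1.3047×10^5 N.
Dynamic pressure q = 0.5 × 0.576 × 124² = 4428 Pa.
Required CL = L/(qS) = 1.3047×10^5/(4428·33.3) = 0.8848.

CL = 0.885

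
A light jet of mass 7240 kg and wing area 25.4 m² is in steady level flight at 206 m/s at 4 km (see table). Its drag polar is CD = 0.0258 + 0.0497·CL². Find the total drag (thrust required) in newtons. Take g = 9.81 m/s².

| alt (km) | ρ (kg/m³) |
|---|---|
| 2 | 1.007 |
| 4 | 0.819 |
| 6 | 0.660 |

D = 12000 N

At 4 km, from the table: ρ = 0.819 kg/m³.
In steady level flight, lift balances weight: W = mg = 7240 × 9.81 = 71024 N.
q = ½ρv² = ½ × 0.819 × 206² = 17380 Pa.
CL = W/(q·S) = 71024 / (17380 × 25.4) = 0.1609.
CD = 0.0258 + 0.0497 × 0.1609² = 0.02709.
D = q·S·CD = 17380 × 25.4 × 0.02709 = 11960 N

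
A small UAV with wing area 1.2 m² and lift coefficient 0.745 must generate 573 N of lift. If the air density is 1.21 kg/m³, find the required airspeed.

L = ½ρv²S·CL ⇒ v = √(2L/(ρ·S·CL))
v = √(2 × 573 / (1.21 × 1.2 × 0.745)) = √1059 = 32.5 m/s

v = 32.5 m/s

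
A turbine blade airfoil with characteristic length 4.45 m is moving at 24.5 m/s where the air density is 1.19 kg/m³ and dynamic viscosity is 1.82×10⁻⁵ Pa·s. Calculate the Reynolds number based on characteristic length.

Re = 7.13×10^6

Re = ρ·v·c/μ = 1.19 × 24.5 × 4.45 / (1.82×10⁻⁵) = 7.13×10^6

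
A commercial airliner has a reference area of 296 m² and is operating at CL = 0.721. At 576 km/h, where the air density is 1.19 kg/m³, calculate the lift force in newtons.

L = 3.25×10^6 N

Convert speed: v = 576 km/h ÷ 3.6 = 160 m/s.
Dynamic pressure q = ½ρv² = ½ × 1.19 × 160² = 15230 Pa.
L = q·S·CL = 15230 × 296 × 0.721 = 3.25×10^6 N ≈ 3250 kN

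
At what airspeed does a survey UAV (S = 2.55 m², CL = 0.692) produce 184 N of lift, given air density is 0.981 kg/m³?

v = 14.6 m/s

L = ½ρv²S·CL ⇒ v = √(2L/(ρ·S·CL))
v = √(2 × 184 / (0.981 × 2.55 × 0.692)) = √212.6 = 14.6 m/s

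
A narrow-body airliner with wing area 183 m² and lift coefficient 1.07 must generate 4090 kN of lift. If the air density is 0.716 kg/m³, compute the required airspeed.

v = 242 m/s

L = ½ρv²S·CL ⇒ v = √(2L/(ρ·S·CL))
v = √(2 × 4.09×10^6 / (0.716 × 183 × 1.07)) = √58350 = 242 m/s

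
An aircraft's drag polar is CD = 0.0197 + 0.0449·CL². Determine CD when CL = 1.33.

CD = 0.0197 + 0.0449 × 1.33² = 0.0197 + 0.07942 = 0.0991

CD = 0.0991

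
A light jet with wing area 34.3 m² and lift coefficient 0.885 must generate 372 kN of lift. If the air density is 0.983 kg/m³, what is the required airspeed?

v = 158 m/s

L = ½ρv²S·CL ⇒ v = √(2L/(ρ·S·CL))
v = √(2 × 3.72×10^5 / (0.983 × 34.3 × 0.885)) = √24930 = 158 m/s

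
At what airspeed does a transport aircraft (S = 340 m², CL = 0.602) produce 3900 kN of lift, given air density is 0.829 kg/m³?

L = ½ρv²S·CL ⇒ v = √(2L/(ρ·S·CL))
v = √(2 × 3.9×10^6 / (0.829 × 340 × 0.602)) = √45970 = 214 m/s

v = 214 m/s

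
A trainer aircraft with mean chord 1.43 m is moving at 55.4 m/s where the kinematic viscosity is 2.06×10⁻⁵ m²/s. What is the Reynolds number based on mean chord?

Re = v·c/ν = 55.4 × 1.43 / (2.06×10⁻⁵) = 3.85×10^6

Re = 3.85×10^6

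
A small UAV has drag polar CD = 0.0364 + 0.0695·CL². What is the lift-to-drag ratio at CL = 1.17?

CD = 0.0364 + 0.0695 × 1.17² = 0.1315
L/D = CL/CD = 1.17 / 0.1315 = 8.89

L/D = 8.89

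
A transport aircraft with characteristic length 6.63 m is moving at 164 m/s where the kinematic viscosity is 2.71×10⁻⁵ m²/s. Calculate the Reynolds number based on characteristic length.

Re = v·c/ν = 164 × 6.63 / (2.71×10⁻⁵) = 4.01×10^7

Re = 4.01×10^7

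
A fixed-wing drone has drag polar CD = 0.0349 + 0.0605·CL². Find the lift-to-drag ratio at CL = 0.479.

L/D = 9.82

CD = 0.0349 + 0.0605 × 0.479² = 0.04878
L/D = CL/CD = 0.479 / 0.04878 = 9.82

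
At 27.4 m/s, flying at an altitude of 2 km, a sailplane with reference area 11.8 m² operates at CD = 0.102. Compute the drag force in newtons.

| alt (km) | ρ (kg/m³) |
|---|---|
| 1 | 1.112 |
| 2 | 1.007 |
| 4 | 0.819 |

At 2 km, from the table: ρ = 1.007 kg/m³.
Dynamic pressure q = ½ρv² = ½ × 1.007 × 27.4² = 378 Pa.
D = q·S·CD = 378 × 11.8 × 0.102 = 455 N

D = 455 N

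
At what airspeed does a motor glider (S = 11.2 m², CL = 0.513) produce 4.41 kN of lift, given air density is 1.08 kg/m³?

L = ½ρv²S·CL ⇒ v = √(2L/(ρ·S·CL))
v = √(2 × 4410 / (1.08 × 11.2 × 0.513)) = √1421 = 37.7 m/s

v = 37.7 m/s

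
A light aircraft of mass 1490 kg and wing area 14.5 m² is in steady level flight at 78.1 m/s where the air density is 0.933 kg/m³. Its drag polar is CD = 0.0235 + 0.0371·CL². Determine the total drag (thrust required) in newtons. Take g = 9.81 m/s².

D = 1160 N

In steady level flight, lift balances weight: W = mg = 1490 × 9.81 = 14617 N.
q = ½ρv² = ½ × 0.933 × 78.1² = 2845 Pa.
CL = W/(q·S) = 14617 / (2845 × 14.5) = 0.3543.
CD = 0.0235 + 0.0371 × 0.3543² = 0.02816.
D = q·S·CD = 2845 × 14.5 × 0.02816 = 1162 N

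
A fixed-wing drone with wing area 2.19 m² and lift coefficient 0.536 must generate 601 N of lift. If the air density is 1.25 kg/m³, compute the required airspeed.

v = 28.6 m/s

L = ½ρv²S·CL ⇒ v = √(2L/(ρ·S·CL))
v = √(2 × 601 / (1.25 × 2.19 × 0.536)) = √819.2 = 28.6 m/s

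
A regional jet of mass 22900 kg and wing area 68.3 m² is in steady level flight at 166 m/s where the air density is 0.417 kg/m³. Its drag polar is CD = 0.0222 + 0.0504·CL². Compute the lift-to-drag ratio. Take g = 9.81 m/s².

Weight W = mg = 22900 × 9.81 = 2.2465×10^5 N; in level flight L = W.
q = ½ρv² = ½ × 0.417 × 166² = 5745 Pa.
Required CL = L/(qS) = 2.2465×10^5/(5745·68.3) = 0.5725.
CD = 0.0222 + 0.0504 × 0.5725² = 0.03872.
L/D = CL/CD = 0.5725 / 0.03872 = 14.8

L/D = 14.8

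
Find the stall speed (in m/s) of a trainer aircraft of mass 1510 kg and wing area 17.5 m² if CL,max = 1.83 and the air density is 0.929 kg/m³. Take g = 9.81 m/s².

Stall occurs when L = W at CL,max. W = mg = 1510 × 9.81 = 14810 N.
From L = ½ρV²S·CL,max = W: V_stall = √(2W/(ρSCL,max)) = √(2·14810/(0.929·17.5·1.83))
V_stall = √995.8 = 31.6 m/s

V_stall = 31.6 m/s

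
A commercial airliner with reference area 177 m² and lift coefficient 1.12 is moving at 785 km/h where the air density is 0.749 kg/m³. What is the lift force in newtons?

Convert speed: v = 785 km/h ÷ 3.6 = 218.1 m/s.
L = ½ρv²S·CL = ½ × 0.749 × 218.1² × 177 × 1.12 = 3.53×10^6 N ≈ 3530 kN

L = 3.53×10^6 N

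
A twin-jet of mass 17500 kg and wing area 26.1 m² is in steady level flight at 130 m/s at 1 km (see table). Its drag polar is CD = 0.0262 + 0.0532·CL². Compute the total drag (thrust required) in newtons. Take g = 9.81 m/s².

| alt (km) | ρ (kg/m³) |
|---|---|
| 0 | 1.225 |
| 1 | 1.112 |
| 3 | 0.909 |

D = 12800 N

At 1 km, from the table: ρ = 1.112 kg/m³.
Level flight ⇒ L = W = m·g = 17500 × 9.81 = 1.7168×10^5 N.
Dynamic pressure q = 0.5 × 1.112 × 130² = 9396 Pa.
CL = W/(q·S) = 1.7168×10^5 / (9396 × 26.1) = 0.7.
CD = 0.0262 + 0.0532 × 0.7² = 0.05227.
D = q·S·CD = 9396 × 26.1 × 0.05227 = 12820 N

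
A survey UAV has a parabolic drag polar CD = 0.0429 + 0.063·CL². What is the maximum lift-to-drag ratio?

For CD = CD0 + K·CL², (L/D)max occurs at CL* = √(CD0/K) and equals 1/(2√(K·CD0)).
(L/D)max = 1/(2√(0.063 × 0.0429)) = 1/(2 × 0.05199) = 9.62

(L/D)max = 9.62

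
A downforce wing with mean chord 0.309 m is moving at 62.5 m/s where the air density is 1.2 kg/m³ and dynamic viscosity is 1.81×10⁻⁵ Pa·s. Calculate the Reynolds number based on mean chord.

Re = ρ·v·c/μ = 1.2 × 62.5 × 0.309 / (1.81×10⁻⁵) = 1.28×10^6

Re = 1.28×10^6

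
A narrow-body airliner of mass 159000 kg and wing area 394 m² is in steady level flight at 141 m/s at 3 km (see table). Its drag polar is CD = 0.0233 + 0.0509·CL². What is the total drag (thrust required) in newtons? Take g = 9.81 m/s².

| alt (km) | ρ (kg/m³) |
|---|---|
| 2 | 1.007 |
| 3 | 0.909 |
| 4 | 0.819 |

D = 1.18×10^5 N

At 3 km, from the table: ρ = 0.909 kg/m³.
Level flight ⇒ L = W = m·g = 159000 × 9.81 = 1.5598×10^6 N.
Dynamic pressure q = 0.5 × 0.909 × 141² = 9036 Pa.
CL = 2W/(ρv²S) = 2×1.5598×10^6/(0.909×141²×394) = 0.4381.
CD = 0.0233 + 0.0509 × 0.4381² = 0.03307.
D = q·S·CD = 9036 × 394 × 0.03307 = 1.177×10^5 N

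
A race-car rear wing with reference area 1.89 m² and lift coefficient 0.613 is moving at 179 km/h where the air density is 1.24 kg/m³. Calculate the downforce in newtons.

L = 1780 N

Convert speed: v = 179 km/h ÷ 3.6 = 49.72 m/s.
L = ½ρv²S·CL = ½ × 1.24 × 49.72² × 1.89 × 0.613 = 1780 N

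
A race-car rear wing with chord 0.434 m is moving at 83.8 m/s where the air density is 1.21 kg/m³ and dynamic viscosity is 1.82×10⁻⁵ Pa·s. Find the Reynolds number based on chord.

Re = ρ·v·c/μ = 1.21 × 83.8 × 0.434 / (1.82×10⁻⁵) = 2.42×10^6

Re = 2.42×10^6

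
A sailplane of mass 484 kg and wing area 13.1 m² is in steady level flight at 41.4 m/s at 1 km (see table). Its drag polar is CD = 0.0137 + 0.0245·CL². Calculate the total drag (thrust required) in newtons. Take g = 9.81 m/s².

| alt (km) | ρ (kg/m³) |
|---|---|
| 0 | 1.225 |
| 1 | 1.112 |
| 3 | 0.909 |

At 1 km, from the table: ρ = 1.112 kg/m³.
In steady level flight, lift balances weight: W = mg = 484 × 9.81 = 4748 N.
Dynamic pressure q = 0.5 × 1.112 × 41.4² = 953 Pa.
Required CL = L/(qS) = 4748/(953·13.1) = 0.3803.
CD = 0.0137 + 0.0245 × 0.3803² = 0.01724.
D = q·S·CD = 953 × 13.1 × 0.01724 = 215.3 N

D = 215 N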